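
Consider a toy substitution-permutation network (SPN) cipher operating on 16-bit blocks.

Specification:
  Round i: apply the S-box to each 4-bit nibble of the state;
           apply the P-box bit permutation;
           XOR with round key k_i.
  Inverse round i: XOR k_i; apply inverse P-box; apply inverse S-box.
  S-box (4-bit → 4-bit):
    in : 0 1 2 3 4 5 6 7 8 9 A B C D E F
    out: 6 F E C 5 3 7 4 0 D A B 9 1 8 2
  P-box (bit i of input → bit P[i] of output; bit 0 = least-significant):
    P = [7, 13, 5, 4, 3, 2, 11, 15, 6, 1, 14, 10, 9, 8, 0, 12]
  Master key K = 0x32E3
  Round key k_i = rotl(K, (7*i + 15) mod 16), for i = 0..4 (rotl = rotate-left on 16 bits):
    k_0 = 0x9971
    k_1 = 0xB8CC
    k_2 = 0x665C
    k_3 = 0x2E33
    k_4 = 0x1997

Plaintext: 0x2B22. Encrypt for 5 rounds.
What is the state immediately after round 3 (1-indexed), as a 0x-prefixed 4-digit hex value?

0xB8AA

s_0 = plaintext = 0x2B22
s_1 = Round(s_0, k_0) = 0x2406
s_2 = Round(s_1, k_1) = 0xC129
s_3 = Round(s_2, k_2) = 0xB8AA
s_4 = Round(s_3, k_3) = 0x9D27
s_5 = Round(s_4, k_4) = 0x83F2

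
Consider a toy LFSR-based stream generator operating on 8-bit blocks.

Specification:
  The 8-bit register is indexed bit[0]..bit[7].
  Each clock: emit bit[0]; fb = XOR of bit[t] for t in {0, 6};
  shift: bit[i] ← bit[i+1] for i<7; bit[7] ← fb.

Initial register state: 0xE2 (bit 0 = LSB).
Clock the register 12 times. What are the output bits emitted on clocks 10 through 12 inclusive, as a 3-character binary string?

010

reg_0 = 0xE2
clock 1: out=0, reg = 0xF1
clock 2: out=1, reg = 0x78
clock 3: out=0, reg = 0xBC
clock 4: out=0, reg = 0x5E
clock 5: out=0, reg = 0xAF
clock 6: out=1, reg = 0xD7
clock 7: out=1, reg = 0x6B
clock 8: out=1, reg = 0x35
clock 9: out=1, reg = 0x9A
clock 10: out=0, reg = 0x4D
clock 11: out=1, reg = 0x26
clock 12: out=0, reg = 0x13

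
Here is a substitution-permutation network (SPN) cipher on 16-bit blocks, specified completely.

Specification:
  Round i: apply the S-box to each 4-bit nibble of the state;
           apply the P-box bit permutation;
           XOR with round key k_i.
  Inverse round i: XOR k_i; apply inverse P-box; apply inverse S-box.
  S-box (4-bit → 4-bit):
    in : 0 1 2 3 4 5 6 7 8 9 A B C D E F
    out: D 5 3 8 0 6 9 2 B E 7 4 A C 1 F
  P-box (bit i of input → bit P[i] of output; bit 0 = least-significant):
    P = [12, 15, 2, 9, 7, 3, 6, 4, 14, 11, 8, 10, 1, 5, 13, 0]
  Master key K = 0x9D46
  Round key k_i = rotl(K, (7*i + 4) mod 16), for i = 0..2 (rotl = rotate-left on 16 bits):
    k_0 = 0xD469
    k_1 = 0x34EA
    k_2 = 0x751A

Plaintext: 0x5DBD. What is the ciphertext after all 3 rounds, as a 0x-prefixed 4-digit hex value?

0x1FDC

s_0 = plaintext = 0x5DBD
s_1 = Round(s_0, k_0) = 0xF30D
s_2 = Round(s_1, k_1) = 0x121D
s_3 = Round(s_2, k_2) = 0x1FDC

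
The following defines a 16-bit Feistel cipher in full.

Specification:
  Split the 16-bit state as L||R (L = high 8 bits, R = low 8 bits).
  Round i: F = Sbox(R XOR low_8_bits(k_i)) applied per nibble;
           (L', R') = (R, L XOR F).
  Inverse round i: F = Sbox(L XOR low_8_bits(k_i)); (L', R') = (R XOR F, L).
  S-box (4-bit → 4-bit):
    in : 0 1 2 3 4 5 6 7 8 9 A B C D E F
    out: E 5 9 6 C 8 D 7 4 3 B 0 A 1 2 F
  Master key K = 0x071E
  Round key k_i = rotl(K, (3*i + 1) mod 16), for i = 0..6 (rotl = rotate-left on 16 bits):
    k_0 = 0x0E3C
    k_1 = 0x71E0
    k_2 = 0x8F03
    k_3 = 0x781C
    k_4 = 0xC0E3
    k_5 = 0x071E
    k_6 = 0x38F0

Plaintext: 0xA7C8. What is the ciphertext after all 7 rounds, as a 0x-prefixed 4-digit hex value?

0x00EF

s_0 = plaintext = 0xA7C8
s_1 = Round(s_0, k_0) = 0xC85B
s_2 = Round(s_1, k_1) = 0x5BC8
s_3 = Round(s_2, k_2) = 0xC8FB
s_4 = Round(s_3, k_3) = 0xFBEF
s_5 = Round(s_4, k_4) = 0xEF11
s_6 = Round(s_5, k_5) = 0x1100
s_7 = Round(s_6, k_6) = 0x00EF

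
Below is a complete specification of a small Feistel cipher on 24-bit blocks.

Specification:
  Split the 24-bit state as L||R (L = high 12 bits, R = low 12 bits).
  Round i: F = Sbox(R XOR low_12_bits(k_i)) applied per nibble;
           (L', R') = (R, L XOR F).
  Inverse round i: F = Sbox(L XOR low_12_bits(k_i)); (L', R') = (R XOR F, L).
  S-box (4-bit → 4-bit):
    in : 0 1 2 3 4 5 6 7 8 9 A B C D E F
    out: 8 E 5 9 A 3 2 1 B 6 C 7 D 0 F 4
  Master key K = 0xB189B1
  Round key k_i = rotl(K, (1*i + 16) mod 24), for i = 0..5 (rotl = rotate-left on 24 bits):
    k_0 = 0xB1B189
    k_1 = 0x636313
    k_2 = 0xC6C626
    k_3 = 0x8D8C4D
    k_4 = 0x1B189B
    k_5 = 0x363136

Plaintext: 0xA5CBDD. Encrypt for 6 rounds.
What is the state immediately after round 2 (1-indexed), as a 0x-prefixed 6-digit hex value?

0x6668CE

s_0 = plaintext = 0xA5CBDD
s_1 = Round(s_0, k_0) = 0xBDD666
s_2 = Round(s_1, k_1) = 0x6668CE
s_3 = Round(s_2, k_2) = 0x8CE99D
s_4 = Round(s_3, k_3) = 0x99DBC6
s_5 = Round(s_4, k_4) = 0xBC60AD
s_6 = Round(s_5, k_5) = 0x0AD5A1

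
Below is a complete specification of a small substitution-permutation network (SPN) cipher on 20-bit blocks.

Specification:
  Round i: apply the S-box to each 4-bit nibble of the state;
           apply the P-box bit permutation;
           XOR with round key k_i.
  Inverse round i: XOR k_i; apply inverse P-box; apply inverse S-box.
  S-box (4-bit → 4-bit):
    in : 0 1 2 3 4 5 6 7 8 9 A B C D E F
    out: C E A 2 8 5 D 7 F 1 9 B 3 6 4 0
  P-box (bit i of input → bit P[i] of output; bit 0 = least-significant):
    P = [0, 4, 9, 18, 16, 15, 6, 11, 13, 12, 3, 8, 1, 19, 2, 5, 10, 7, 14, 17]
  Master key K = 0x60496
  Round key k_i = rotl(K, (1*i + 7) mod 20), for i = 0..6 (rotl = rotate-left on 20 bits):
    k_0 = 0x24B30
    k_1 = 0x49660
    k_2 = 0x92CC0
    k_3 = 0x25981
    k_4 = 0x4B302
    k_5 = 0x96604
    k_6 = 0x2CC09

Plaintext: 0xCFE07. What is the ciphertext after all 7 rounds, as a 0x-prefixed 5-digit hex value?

0x3B8F5

s_0 = plaintext = 0xCFE07
s_1 = Round(s_0, k_0) = 0x245E9
s_2 = Round(s_1, k_1) = 0x6B689
s_3 = Round(s_2, k_2) = 0x2C1AB
s_4 = Round(s_3, k_3) = 0xD401A
s_5 = Round(s_4, k_4) = 0x07AEB
s_6 = Round(s_5, k_5) = 0x70753
s_7 = Round(s_6, k_6) = 0x3B8F5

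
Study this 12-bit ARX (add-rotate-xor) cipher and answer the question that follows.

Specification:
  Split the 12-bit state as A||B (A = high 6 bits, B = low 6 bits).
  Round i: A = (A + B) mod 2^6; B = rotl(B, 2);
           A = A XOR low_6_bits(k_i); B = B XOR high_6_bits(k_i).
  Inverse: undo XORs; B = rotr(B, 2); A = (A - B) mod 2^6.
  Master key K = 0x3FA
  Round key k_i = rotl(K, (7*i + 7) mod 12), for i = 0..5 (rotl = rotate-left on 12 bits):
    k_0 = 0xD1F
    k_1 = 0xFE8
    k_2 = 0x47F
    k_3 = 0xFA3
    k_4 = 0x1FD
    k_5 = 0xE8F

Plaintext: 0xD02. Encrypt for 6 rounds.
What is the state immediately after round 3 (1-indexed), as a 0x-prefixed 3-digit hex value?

0x9A1

s_0 = plaintext = 0xD02
s_1 = Round(s_0, k_0) = 0xA7C
s_2 = Round(s_1, k_1) = 0x34C
s_3 = Round(s_2, k_2) = 0x9A1
s_4 = Round(s_3, k_3) = 0x938
s_5 = Round(s_4, k_4) = 0x864
s_6 = Round(s_5, k_5) = 0x2A8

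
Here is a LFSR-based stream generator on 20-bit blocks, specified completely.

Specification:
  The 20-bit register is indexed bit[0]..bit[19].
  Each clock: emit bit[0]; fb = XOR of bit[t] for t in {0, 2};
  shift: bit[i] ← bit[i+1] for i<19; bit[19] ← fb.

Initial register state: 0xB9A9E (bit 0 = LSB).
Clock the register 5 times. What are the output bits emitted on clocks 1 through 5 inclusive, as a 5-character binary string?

reg_0 = 0xB9A9E
clock 1: out=0, reg = 0xDCD4F
clock 2: out=1, reg = 0x6E6A7
clock 3: out=1, reg = 0x37353
clock 4: out=1, reg = 0x9B9A9
clock 5: out=1, reg = 0xCDCD4

01111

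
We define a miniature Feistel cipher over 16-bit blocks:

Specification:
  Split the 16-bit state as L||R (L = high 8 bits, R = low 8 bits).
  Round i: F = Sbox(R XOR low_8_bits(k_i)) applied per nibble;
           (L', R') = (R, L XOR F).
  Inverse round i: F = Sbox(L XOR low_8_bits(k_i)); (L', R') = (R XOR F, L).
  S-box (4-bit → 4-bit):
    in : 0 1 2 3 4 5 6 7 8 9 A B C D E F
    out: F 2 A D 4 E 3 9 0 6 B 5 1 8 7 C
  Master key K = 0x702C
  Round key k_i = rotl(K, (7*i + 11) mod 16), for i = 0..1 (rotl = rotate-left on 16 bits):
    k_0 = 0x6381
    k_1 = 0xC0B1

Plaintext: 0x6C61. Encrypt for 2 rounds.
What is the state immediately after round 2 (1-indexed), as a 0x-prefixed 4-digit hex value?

s_0 = plaintext = 0x6C61
s_1 = Round(s_0, k_0) = 0x6113
s_2 = Round(s_1, k_1) = 0x13DB

0x13DB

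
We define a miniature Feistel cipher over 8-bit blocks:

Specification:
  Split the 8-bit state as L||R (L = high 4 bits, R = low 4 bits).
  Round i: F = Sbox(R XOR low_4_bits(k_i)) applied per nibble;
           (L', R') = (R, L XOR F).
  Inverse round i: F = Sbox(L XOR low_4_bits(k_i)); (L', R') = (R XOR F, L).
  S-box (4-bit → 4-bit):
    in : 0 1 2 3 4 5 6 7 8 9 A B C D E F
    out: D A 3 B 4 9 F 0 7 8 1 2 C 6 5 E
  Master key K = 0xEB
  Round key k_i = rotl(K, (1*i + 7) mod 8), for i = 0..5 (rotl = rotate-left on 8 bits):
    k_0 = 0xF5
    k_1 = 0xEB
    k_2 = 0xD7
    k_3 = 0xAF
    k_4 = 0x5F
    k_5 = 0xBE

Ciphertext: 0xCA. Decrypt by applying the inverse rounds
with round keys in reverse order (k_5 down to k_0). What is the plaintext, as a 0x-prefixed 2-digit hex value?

s_0 = ciphertext = 0xCA
s_1 = InvRound(s_0, k_5) = 0x9C
s_2 = InvRound(s_1, k_4) = 0x39
s_3 = InvRound(s_2, k_3) = 0x53
s_4 = InvRound(s_3, k_2) = 0x05
s_5 = InvRound(s_4, k_1) = 0x70
s_6 = InvRound(s_5, k_0) = 0x37

0x37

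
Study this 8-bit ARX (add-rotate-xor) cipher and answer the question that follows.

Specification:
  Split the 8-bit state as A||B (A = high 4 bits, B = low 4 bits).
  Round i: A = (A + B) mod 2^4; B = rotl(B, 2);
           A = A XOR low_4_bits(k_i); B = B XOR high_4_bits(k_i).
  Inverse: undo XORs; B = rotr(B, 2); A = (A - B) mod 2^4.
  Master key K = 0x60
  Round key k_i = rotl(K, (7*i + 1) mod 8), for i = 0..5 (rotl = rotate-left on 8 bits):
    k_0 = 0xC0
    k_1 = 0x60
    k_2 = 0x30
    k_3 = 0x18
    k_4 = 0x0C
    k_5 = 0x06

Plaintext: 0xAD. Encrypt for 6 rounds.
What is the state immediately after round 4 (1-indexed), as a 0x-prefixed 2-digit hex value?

s_0 = plaintext = 0xAD
s_1 = Round(s_0, k_0) = 0x7B
s_2 = Round(s_1, k_1) = 0x28
s_3 = Round(s_2, k_2) = 0xA1
s_4 = Round(s_3, k_3) = 0x35
s_5 = Round(s_4, k_4) = 0x45
s_6 = Round(s_5, k_5) = 0xF5

0x35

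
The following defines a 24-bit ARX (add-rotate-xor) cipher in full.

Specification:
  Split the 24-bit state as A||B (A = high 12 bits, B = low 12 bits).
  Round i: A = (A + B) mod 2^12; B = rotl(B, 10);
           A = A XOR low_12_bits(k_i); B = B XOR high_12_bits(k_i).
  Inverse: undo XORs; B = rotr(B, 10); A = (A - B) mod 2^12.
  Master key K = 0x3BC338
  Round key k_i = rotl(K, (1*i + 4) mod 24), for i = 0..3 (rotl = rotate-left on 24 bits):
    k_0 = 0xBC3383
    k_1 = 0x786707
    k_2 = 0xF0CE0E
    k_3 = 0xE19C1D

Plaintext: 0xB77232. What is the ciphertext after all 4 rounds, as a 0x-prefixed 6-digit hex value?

s_0 = plaintext = 0xB77232
s_1 = Round(s_0, k_0) = 0xE2A34F
s_2 = Round(s_1, k_1) = 0x67EB55
s_3 = Round(s_2, k_2) = 0xFDD9D9
s_4 = Round(s_3, k_3) = 0x5AB86F

0x5AB86F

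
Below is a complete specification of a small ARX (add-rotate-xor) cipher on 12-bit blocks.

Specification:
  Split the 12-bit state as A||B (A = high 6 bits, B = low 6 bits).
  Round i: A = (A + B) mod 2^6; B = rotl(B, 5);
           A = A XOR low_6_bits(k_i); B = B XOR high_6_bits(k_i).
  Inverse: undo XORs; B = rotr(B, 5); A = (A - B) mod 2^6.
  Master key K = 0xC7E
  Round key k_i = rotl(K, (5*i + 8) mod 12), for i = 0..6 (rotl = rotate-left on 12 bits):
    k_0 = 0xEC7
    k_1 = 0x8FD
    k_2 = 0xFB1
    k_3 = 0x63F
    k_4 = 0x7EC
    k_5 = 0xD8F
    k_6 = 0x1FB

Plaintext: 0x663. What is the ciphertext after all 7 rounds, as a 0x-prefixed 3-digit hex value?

0x1DE

s_0 = plaintext = 0x663
s_1 = Round(s_0, k_0) = 0xECA
s_2 = Round(s_1, k_1) = 0xE26
s_3 = Round(s_2, k_2) = 0xBED
s_4 = Round(s_3, k_3) = 0x8EE
s_5 = Round(s_4, k_4) = 0xF48
s_6 = Round(s_5, k_5) = 0x2B2
s_7 = Round(s_6, k_6) = 0x1DE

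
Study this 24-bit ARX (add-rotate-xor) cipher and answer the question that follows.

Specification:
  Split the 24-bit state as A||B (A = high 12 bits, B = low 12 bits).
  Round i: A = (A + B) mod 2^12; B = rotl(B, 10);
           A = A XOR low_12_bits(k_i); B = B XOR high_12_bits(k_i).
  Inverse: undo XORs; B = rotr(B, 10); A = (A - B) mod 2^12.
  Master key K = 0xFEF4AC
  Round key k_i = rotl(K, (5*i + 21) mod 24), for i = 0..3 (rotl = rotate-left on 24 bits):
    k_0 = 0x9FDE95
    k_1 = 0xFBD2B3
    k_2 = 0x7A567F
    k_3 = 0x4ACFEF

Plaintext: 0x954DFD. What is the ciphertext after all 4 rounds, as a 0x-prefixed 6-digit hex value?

s_0 = plaintext = 0x954DFD
s_1 = Round(s_0, k_0) = 0x9C4E82
s_2 = Round(s_1, k_1) = 0xAF541D
s_3 = Round(s_2, k_2) = 0x96D2A2
s_4 = Round(s_3, k_3) = 0x3E0C04

0x3E0C04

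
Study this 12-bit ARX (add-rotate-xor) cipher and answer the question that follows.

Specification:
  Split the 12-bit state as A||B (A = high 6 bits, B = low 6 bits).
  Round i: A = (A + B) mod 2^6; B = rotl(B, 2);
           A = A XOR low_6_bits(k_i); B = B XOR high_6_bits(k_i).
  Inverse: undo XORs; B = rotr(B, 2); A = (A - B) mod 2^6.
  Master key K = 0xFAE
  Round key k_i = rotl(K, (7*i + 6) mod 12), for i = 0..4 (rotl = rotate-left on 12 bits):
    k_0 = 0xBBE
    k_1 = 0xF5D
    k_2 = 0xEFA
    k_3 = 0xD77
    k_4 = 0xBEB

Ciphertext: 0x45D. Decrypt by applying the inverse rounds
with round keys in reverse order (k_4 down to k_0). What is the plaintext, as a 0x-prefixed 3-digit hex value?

s_0 = ciphertext = 0x45D
s_1 = InvRound(s_0, k_4) = 0x3AC
s_2 = InvRound(s_1, k_3) = 0x8D6
s_3 = InvRound(s_2, k_2) = 0xF9B
s_4 = InvRound(s_3, k_1) = 0xEA9
s_5 = InvRound(s_4, k_0) = 0x4F1

0x4F1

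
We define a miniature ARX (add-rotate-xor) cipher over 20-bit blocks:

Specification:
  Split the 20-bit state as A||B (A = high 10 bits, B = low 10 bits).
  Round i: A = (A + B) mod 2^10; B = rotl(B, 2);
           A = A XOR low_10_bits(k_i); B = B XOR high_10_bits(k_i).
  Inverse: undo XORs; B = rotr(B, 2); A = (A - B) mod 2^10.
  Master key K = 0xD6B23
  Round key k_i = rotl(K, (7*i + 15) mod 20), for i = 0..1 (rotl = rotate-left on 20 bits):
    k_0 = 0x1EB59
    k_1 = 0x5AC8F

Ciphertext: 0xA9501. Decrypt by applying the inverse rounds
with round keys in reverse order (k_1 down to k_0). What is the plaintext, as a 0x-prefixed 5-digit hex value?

s_0 = ciphertext = 0xA9501
s_1 = InvRound(s_0, k_1) = 0x0421A
s_2 = InvRound(s_1, k_0) = 0xAC498

0xAC498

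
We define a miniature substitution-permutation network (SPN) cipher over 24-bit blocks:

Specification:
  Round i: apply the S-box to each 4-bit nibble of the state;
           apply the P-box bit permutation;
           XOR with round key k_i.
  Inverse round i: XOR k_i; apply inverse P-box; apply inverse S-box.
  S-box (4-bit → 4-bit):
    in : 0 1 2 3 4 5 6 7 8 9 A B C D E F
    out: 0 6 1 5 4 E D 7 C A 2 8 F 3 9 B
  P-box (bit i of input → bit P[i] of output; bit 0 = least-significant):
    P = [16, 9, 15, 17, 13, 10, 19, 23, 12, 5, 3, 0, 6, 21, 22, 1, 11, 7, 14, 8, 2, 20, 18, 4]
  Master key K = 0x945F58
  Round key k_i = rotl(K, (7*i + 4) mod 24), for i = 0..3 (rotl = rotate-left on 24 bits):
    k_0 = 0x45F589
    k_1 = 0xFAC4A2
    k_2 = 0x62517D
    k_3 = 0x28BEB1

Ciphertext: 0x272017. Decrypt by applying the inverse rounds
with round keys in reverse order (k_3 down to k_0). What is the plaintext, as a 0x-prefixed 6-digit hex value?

s_0 = ciphertext = 0x272017
s_1 = InvRound(s_0, k_3) = 0x3DBD1C
s_2 = InvRound(s_1, k_2) = 0x133976
s_3 = InvRound(s_2, k_1) = 0xEC72C3
s_4 = InvRound(s_3, k_0) = 0x0BF457

0x0BF457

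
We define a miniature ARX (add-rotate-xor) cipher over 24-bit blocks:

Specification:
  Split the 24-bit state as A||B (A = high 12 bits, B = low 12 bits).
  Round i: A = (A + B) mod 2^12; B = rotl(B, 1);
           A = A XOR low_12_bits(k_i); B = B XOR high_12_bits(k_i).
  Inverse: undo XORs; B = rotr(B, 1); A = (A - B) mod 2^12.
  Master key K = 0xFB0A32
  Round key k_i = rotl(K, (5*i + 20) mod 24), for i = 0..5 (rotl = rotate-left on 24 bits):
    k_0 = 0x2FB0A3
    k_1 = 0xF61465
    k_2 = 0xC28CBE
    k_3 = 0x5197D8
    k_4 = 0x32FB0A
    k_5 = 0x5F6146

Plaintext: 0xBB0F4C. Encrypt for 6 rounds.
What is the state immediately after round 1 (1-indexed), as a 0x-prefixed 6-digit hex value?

0xA5FC62

s_0 = plaintext = 0xBB0F4C
s_1 = Round(s_0, k_0) = 0xA5FC62
s_2 = Round(s_1, k_1) = 0x2A47A4
s_3 = Round(s_2, k_2) = 0x6F6360
s_4 = Round(s_3, k_3) = 0xD8E3D9
s_5 = Round(s_4, k_4) = 0xA6D49D
s_6 = Round(s_5, k_5) = 0xE4CCCC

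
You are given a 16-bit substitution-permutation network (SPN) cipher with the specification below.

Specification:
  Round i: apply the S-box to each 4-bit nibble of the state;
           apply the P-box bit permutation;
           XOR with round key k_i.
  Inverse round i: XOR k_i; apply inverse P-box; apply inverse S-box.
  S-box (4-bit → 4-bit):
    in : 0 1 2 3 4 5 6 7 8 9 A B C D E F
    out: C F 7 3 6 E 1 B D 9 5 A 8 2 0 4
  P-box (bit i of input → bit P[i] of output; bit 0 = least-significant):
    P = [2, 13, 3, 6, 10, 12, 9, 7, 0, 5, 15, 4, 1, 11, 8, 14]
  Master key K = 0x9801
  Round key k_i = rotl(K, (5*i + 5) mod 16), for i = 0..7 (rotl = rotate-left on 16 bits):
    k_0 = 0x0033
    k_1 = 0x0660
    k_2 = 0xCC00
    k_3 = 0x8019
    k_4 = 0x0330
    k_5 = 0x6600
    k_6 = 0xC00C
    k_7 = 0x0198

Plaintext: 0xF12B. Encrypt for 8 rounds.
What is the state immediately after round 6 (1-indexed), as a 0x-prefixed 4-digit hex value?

0x697F

s_0 = plaintext = 0xF12B
s_1 = Round(s_0, k_0) = 0xB742
s_2 = Round(s_1, k_1) = 0x7C5D
s_3 = Round(s_2, k_2) = 0xB692
s_4 = Round(s_3, k_3) = 0xEC94
s_5 = Round(s_4, k_4) = 0x27A8
s_6 = Round(s_5, k_5) = 0x697F
s_7 = Round(s_6, k_6) = 0xD497
s_8 = Round(s_7, k_7) = 0xAD7C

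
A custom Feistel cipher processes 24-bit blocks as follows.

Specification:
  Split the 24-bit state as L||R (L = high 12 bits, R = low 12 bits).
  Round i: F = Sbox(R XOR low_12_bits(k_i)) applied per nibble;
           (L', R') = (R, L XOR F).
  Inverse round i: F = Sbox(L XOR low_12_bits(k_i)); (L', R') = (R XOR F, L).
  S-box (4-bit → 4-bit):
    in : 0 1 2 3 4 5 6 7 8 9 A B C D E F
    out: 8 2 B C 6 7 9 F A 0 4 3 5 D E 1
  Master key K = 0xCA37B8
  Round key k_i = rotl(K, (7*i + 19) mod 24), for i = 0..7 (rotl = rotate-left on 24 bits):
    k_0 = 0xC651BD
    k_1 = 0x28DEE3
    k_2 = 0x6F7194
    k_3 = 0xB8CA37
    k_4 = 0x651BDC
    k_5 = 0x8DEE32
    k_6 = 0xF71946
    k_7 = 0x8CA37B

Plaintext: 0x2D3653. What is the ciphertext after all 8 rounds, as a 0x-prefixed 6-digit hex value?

s_0 = plaintext = 0x2D3653
s_1 = Round(s_0, k_0) = 0x653D3D
s_2 = Round(s_1, k_1) = 0xD3DA8D
s_3 = Round(s_2, k_2) = 0xA8DE1D
s_4 = Round(s_3, k_3) = 0xE1DC39
s_5 = Round(s_4, k_4) = 0xC391FA
s_6 = Round(s_5, k_5) = 0x1FAD63
s_7 = Round(s_6, k_6) = 0xD6374D
s_8 = Round(s_7, k_7) = 0x74DBAA

0x74DBAA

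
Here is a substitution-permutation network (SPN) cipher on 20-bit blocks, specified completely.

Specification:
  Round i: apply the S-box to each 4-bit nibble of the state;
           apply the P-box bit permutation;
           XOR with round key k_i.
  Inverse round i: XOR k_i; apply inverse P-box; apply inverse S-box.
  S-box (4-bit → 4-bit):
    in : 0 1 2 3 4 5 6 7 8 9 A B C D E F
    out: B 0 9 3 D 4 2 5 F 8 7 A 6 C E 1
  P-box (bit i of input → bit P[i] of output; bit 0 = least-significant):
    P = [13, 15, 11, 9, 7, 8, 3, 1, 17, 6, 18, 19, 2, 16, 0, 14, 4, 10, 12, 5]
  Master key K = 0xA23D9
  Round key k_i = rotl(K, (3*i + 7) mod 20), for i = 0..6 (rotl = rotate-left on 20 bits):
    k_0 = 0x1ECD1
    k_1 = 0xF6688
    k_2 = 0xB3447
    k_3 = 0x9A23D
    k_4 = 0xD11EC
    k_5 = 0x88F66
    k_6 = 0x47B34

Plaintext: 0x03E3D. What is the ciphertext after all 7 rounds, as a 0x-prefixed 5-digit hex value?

s_0 = plaintext = 0x03E3D
s_1 = Round(s_0, k_0) = 0xCE325
s_2 = Round(s_1, k_1) = 0xC3A4B
s_3 = Round(s_2, k_2) = 0xCA289
s_4 = Round(s_3, k_3) = 0x2B5B2
s_5 = Round(s_4, k_4) = 0x872DE
s_6 = Round(s_5, k_5) = 0x21159
s_7 = Round(s_6, k_6) = 0x4790C

0x4790C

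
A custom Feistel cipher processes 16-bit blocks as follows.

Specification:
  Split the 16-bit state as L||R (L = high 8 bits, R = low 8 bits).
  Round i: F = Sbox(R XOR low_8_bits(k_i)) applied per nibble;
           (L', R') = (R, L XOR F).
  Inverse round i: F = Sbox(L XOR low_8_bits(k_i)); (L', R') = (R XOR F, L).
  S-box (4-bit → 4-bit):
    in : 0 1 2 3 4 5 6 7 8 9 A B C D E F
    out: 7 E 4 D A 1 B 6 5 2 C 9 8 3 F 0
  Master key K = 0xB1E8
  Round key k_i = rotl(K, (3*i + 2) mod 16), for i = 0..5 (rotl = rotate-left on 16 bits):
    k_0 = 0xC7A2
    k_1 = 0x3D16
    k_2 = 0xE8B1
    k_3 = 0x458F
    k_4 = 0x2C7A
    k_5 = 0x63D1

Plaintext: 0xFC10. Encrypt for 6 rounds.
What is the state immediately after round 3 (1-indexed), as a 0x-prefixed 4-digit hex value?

0x7FE7

s_0 = plaintext = 0xFC10
s_1 = Round(s_0, k_0) = 0x1068
s_2 = Round(s_1, k_1) = 0x687F
s_3 = Round(s_2, k_2) = 0x7FE7
s_4 = Round(s_3, k_3) = 0xE7CA
s_5 = Round(s_4, k_4) = 0xCA70
s_6 = Round(s_5, k_5) = 0x7004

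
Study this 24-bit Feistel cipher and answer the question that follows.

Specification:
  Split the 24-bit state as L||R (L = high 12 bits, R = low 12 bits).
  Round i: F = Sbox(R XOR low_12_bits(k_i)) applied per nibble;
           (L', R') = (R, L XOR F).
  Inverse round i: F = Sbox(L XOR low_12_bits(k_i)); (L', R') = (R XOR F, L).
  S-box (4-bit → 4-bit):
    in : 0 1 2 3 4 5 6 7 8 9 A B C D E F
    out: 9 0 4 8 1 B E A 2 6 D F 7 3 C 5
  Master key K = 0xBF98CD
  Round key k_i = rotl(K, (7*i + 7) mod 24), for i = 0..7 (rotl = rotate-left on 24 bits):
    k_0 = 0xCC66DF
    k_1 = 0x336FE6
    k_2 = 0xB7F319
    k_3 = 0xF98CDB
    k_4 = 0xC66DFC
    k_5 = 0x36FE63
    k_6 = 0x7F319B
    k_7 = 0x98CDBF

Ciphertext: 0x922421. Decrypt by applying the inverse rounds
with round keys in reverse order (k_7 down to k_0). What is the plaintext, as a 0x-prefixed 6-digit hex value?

s_0 = ciphertext = 0x922421
s_1 = InvRound(s_0, k_7) = 0x542922
s_2 = InvRound(s_1, k_6) = 0x814542
s_3 = InvRound(s_2, k_5) = 0xBE8814
s_4 = InvRound(s_3, k_4) = 0x615BE8
s_5 = InvRound(s_4, k_3) = 0x694615
s_6 = InvRound(s_5, k_2) = 0xD36694
s_7 = InvRound(s_6, k_1) = 0x2ADD36
s_8 = InvRound(s_7, k_0) = 0xC922AD

0xC922AD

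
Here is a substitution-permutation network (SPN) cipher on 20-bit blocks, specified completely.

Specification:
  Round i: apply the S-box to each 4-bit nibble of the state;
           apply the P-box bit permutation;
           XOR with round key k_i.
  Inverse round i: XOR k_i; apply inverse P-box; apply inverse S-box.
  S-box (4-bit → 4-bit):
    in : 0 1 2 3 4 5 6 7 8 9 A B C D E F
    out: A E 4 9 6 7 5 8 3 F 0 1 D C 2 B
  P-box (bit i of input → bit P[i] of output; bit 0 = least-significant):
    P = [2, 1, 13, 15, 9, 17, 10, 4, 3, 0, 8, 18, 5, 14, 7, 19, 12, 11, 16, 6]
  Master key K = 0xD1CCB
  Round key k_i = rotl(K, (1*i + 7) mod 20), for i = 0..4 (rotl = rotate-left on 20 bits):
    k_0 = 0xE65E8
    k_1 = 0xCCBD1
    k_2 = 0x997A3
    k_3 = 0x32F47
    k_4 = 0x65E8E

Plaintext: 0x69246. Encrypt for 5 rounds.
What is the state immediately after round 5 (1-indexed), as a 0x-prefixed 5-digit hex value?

s_0 = plaintext = 0x69246
s_1 = Round(s_0, k_0) = 0x5104C
s_2 = Round(s_1, k_1) = 0x33754
s_3 = Round(s_2, k_2) = 0x7A1C1
s_4 = Round(s_3, k_3) = 0x78814
s_5 = Round(s_4, k_4) = 0x43AF5

0x43AF5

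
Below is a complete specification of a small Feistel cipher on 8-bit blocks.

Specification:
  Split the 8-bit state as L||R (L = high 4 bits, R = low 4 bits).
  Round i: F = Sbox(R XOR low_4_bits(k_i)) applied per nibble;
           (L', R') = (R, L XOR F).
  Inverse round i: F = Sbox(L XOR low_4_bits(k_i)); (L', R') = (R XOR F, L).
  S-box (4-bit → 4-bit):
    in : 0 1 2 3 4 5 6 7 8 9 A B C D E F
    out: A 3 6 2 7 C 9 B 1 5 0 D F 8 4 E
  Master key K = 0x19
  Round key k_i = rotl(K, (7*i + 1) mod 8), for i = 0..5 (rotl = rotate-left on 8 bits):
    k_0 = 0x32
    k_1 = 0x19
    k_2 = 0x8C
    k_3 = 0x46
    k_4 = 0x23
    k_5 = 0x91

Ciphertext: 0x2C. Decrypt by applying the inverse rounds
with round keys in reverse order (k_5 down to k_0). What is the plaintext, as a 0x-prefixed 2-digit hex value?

s_0 = ciphertext = 0x2C
s_1 = InvRound(s_0, k_5) = 0xE2
s_2 = InvRound(s_1, k_4) = 0xAE
s_3 = InvRound(s_2, k_3) = 0x1A
s_4 = InvRound(s_3, k_2) = 0x21
s_5 = InvRound(s_4, k_1) = 0xC2
s_6 = InvRound(s_5, k_0) = 0x6C

0x6C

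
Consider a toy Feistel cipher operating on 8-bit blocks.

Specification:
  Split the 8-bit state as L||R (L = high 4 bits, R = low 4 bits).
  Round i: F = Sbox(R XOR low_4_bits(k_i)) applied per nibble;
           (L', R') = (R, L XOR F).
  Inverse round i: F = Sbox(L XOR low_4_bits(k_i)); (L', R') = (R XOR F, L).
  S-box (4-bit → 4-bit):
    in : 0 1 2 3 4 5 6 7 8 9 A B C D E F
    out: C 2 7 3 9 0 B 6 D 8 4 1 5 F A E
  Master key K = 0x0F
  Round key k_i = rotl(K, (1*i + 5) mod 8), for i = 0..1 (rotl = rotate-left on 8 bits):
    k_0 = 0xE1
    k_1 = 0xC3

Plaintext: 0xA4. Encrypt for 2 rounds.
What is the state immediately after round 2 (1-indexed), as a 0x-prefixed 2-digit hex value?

0xAC

s_0 = plaintext = 0xA4
s_1 = Round(s_0, k_0) = 0x4A
s_2 = Round(s_1, k_1) = 0xAC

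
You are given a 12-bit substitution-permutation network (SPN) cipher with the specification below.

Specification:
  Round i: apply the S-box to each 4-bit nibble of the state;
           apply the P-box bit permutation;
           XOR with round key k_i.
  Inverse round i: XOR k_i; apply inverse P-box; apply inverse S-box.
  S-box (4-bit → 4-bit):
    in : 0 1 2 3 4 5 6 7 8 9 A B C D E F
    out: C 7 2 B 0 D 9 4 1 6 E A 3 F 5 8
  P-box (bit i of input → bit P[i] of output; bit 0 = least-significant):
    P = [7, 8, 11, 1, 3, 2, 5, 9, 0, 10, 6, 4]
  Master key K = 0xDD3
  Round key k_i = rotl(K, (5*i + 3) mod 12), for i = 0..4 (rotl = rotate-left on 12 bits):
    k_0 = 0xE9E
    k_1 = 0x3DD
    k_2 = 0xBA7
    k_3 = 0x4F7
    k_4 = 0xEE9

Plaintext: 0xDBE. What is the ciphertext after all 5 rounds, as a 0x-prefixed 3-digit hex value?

s_0 = plaintext = 0xDBE
s_1 = Round(s_0, k_0) = 0x04B
s_2 = Round(s_1, k_1) = 0x28F
s_3 = Round(s_2, k_2) = 0xFAD
s_4 = Round(s_3, k_3) = 0xF41
s_5 = Round(s_4, k_4) = 0x779

0x779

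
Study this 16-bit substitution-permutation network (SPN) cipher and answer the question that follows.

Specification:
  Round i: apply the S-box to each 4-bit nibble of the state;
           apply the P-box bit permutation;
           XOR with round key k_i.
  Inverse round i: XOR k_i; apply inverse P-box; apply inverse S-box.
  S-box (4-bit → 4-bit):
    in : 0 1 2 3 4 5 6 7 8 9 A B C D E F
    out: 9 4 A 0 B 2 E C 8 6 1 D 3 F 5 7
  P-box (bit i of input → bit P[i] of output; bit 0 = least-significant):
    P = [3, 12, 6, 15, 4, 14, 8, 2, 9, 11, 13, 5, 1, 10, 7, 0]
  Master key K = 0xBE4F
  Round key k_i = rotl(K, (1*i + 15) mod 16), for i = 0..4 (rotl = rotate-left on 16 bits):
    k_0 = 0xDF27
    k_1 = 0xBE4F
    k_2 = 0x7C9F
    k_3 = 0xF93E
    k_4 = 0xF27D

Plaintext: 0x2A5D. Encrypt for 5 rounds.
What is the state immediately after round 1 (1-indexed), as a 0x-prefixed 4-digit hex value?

0x096E

s_0 = plaintext = 0x2A5D
s_1 = Round(s_0, k_0) = 0x096E
s_2 = Round(s_1, k_1) = 0xD700
s_3 = Round(s_2, k_2) = 0xD820
s_4 = Round(s_3, k_3) = 0x3D91
s_5 = Round(s_4, k_4) = 0x991D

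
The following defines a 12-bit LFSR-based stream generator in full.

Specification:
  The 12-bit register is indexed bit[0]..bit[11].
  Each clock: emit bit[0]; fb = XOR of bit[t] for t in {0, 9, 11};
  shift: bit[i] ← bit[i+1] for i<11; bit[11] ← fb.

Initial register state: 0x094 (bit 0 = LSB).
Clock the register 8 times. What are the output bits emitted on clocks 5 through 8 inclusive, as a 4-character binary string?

1001

reg_0 = 0x094
clock 1: out=0, reg = 0x04A
clock 2: out=0, reg = 0x025
clock 3: out=1, reg = 0x812
clock 4: out=0, reg = 0xC09
clock 5: out=1, reg = 0x604
clock 6: out=0, reg = 0xB02
clock 7: out=0, reg = 0x581
clock 8: out=1, reg = 0xAC0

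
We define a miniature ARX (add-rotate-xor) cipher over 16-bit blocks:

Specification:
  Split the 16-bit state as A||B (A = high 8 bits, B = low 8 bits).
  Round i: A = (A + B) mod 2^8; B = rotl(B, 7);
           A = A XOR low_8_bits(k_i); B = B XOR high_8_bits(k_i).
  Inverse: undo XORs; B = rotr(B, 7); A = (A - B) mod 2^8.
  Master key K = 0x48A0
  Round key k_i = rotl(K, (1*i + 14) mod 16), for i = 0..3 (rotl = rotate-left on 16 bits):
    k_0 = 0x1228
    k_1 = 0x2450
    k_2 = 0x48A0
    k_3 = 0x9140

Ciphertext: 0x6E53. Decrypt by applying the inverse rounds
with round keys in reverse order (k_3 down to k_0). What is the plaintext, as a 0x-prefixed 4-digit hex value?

s_0 = ciphertext = 0x6E53
s_1 = InvRound(s_0, k_3) = 0xA985
s_2 = InvRound(s_1, k_2) = 0x6E9B
s_3 = InvRound(s_2, k_1) = 0xBF7F
s_4 = InvRound(s_3, k_0) = 0xBDDA

0xBDDA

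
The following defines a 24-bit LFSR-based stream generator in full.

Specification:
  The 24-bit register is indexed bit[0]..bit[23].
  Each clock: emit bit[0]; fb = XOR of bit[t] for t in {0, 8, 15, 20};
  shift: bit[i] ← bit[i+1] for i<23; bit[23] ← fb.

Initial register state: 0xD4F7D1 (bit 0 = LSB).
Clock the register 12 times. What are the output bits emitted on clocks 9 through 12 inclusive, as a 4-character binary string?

1110

reg_0 = 0xD4F7D1
clock 1: out=1, reg = 0x6A7BE8
clock 2: out=0, reg = 0xB53DF4
clock 3: out=0, reg = 0x5A9EFA
clock 4: out=0, reg = 0x2D4F7D
clock 5: out=1, reg = 0x16A7BE
clock 6: out=0, reg = 0x8B53DF
clock 7: out=1, reg = 0x45A9EF
clock 8: out=1, reg = 0xA2D4F7
clock 9: out=1, reg = 0x516A7B
clock 10: out=1, reg = 0x28B53D
clock 11: out=1, reg = 0x945A9E
clock 12: out=0, reg = 0xCA2D4F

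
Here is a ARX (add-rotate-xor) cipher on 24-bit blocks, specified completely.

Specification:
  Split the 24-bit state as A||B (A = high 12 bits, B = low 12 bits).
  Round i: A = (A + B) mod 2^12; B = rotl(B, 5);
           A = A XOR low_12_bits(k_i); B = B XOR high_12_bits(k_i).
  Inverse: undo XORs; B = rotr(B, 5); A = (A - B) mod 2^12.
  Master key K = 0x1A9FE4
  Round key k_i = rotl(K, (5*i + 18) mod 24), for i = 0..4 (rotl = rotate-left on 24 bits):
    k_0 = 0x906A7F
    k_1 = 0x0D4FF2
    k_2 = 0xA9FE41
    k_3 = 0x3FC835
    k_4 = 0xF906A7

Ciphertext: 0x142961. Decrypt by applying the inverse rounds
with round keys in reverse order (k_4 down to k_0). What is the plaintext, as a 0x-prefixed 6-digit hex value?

0xAACBF0

s_0 = ciphertext = 0x142961
s_1 = InvRound(s_0, k_4) = 0xF2E8B7
s_2 = InvRound(s_1, k_3) = 0x1415DA
s_3 = InvRound(s_2, k_2) = 0xC062FA
s_4 = InvRound(s_3, k_1) = 0xCE3711
s_5 = InvRound(s_4, k_0) = 0xAACBF0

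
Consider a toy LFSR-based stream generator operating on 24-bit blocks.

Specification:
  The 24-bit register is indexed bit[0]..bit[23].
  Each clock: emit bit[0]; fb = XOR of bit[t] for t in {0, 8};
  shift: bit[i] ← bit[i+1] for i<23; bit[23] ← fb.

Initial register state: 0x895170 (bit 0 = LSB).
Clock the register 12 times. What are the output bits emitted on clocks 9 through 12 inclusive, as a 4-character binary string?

reg_0 = 0x895170
clock 1: out=0, reg = 0xC4A8B8
clock 2: out=0, reg = 0x62545C
clock 3: out=0, reg = 0x312A2E
clock 4: out=0, reg = 0x189517
clock 5: out=1, reg = 0x0C4A8B
clock 6: out=1, reg = 0x862545
clock 7: out=1, reg = 0x4312A2
clock 8: out=0, reg = 0x218951
clock 9: out=1, reg = 0x10C4A8
clock 10: out=0, reg = 0x086254
clock 11: out=0, reg = 0x04312A
clock 12: out=0, reg = 0x821895

1000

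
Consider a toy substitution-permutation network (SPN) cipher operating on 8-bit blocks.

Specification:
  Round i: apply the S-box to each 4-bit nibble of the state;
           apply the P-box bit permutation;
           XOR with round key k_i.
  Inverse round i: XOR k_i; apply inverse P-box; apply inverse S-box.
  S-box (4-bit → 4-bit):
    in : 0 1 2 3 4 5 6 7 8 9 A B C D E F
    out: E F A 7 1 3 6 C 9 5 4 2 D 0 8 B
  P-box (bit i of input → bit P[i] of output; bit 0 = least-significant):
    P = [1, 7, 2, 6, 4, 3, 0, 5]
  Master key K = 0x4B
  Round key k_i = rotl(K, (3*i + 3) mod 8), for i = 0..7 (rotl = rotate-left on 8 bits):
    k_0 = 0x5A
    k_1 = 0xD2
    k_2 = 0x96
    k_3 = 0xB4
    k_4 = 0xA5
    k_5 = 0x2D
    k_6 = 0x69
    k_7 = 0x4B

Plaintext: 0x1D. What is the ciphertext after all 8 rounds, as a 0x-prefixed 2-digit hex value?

0xE5

s_0 = plaintext = 0x1D
s_1 = Round(s_0, k_0) = 0x63
s_2 = Round(s_1, k_1) = 0x5D
s_3 = Round(s_2, k_2) = 0x8E
s_4 = Round(s_3, k_3) = 0xC4
s_5 = Round(s_4, k_4) = 0x96
s_6 = Round(s_5, k_5) = 0xB8
s_7 = Round(s_6, k_6) = 0x23
s_8 = Round(s_7, k_7) = 0xE5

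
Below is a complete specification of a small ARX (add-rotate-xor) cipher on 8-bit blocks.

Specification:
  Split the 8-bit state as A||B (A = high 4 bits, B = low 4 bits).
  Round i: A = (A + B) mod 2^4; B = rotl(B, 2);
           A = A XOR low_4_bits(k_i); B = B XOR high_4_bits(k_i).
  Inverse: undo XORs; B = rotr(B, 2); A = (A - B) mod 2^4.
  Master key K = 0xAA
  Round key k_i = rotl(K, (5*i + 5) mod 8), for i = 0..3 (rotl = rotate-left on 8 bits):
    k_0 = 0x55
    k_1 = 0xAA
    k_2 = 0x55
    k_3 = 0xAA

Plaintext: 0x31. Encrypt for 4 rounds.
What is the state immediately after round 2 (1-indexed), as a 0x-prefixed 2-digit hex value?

s_0 = plaintext = 0x31
s_1 = Round(s_0, k_0) = 0x11
s_2 = Round(s_1, k_1) = 0x8E
s_3 = Round(s_2, k_2) = 0x3E
s_4 = Round(s_3, k_3) = 0xB1

0x8E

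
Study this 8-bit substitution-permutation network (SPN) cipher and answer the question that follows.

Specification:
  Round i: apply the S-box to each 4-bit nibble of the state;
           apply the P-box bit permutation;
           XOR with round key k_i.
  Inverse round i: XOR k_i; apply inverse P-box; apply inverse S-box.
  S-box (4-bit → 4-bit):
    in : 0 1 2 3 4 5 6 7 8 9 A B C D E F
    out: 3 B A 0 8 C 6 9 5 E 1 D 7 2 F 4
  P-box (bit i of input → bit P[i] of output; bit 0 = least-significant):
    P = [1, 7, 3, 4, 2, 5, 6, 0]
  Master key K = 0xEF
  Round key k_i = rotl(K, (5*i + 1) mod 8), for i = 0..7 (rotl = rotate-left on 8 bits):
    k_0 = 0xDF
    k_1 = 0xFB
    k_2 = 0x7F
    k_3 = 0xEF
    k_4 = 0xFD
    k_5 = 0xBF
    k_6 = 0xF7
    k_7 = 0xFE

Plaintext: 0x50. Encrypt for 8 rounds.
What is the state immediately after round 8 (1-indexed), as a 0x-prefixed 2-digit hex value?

s_0 = plaintext = 0x50
s_1 = Round(s_0, k_0) = 0x1C
s_2 = Round(s_1, k_1) = 0x54
s_3 = Round(s_2, k_2) = 0x2E
s_4 = Round(s_3, k_3) = 0x54
s_5 = Round(s_4, k_4) = 0xAC
s_6 = Round(s_5, k_5) = 0x31
s_7 = Round(s_6, k_6) = 0x65
s_8 = Round(s_7, k_7) = 0x86

0x86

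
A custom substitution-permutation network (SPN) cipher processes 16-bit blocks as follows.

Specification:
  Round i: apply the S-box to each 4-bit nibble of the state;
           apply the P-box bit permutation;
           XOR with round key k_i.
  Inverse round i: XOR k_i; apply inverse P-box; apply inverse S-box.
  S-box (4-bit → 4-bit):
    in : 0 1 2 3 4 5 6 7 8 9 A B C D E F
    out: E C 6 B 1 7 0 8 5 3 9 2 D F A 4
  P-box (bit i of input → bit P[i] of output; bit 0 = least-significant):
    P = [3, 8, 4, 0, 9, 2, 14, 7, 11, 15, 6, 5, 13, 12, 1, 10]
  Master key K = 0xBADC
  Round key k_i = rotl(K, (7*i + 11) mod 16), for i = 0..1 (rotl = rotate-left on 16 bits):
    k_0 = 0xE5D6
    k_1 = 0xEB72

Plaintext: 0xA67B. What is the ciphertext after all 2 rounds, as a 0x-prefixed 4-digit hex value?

s_0 = plaintext = 0xA67B
s_1 = Round(s_0, k_0) = 0xC056
s_2 = Round(s_1, k_1) = 0x0D14

0x0D14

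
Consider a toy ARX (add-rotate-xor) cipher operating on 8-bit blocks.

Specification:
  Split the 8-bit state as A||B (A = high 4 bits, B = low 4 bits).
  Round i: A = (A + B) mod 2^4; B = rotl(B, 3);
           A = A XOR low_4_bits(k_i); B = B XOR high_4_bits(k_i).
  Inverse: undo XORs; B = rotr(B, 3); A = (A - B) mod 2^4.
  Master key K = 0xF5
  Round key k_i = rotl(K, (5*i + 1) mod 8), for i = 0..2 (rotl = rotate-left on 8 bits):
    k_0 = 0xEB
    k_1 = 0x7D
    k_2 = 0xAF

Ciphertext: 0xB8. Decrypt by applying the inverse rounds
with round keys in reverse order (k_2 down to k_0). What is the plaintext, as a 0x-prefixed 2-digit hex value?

s_0 = ciphertext = 0xB8
s_1 = InvRound(s_0, k_2) = 0x04
s_2 = InvRound(s_1, k_1) = 0x76
s_3 = InvRound(s_2, k_0) = 0xB1

0xB1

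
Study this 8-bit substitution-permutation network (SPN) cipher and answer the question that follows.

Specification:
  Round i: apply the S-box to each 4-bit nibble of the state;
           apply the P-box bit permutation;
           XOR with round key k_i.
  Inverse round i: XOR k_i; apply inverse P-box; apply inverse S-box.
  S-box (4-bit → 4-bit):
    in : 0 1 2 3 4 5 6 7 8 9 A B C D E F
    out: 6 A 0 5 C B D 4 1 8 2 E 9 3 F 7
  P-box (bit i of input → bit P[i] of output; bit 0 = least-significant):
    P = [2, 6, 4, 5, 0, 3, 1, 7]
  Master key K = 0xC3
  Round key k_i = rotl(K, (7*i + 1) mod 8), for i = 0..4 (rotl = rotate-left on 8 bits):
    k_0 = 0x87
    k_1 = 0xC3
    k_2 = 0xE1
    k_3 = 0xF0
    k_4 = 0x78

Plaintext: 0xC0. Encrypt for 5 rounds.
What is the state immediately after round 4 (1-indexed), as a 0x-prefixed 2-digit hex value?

s_0 = plaintext = 0xC0
s_1 = Round(s_0, k_0) = 0x56
s_2 = Round(s_1, k_1) = 0x7E
s_3 = Round(s_2, k_2) = 0x97
s_4 = Round(s_3, k_3) = 0x60
s_5 = Round(s_4, k_4) = 0xAB

0x60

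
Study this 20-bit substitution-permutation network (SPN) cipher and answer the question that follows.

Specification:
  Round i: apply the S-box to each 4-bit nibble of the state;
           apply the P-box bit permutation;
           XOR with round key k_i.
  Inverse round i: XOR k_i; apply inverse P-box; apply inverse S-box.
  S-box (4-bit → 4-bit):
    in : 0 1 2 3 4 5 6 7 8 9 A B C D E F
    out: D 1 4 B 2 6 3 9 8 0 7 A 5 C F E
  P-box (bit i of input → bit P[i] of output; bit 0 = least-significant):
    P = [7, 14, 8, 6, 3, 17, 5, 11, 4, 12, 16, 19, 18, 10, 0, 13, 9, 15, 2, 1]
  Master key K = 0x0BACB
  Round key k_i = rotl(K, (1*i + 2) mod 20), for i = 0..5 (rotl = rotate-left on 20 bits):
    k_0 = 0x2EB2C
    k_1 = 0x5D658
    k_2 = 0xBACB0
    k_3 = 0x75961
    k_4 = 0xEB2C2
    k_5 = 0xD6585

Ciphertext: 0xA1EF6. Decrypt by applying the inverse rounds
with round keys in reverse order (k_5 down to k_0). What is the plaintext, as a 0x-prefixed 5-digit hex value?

0xC63F2

s_0 = ciphertext = 0xA1EF6
s_1 = InvRound(s_0, k_5) = 0x70AFF
s_2 = InvRound(s_1, k_4) = 0x5DE09
s_3 = InvRound(s_2, k_3) = 0x649AD
s_4 = InvRound(s_3, k_2) = 0x5E015
s_5 = InvRound(s_4, k_1) = 0xCF418
s_6 = InvRound(s_5, k_0) = 0xC63F2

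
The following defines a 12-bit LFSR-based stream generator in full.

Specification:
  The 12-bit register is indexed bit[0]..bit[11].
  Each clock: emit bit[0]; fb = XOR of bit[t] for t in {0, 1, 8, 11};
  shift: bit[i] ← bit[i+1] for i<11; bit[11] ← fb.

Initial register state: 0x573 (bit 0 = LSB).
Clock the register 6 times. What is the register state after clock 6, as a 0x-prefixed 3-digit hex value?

0xD55

reg_0 = 0x573
clock 1: out=1, reg = 0xAB9
clock 2: out=1, reg = 0x55C
clock 3: out=0, reg = 0xAAE
clock 4: out=0, reg = 0x557
clock 5: out=1, reg = 0xAAB
clock 6: out=1, reg = 0xD55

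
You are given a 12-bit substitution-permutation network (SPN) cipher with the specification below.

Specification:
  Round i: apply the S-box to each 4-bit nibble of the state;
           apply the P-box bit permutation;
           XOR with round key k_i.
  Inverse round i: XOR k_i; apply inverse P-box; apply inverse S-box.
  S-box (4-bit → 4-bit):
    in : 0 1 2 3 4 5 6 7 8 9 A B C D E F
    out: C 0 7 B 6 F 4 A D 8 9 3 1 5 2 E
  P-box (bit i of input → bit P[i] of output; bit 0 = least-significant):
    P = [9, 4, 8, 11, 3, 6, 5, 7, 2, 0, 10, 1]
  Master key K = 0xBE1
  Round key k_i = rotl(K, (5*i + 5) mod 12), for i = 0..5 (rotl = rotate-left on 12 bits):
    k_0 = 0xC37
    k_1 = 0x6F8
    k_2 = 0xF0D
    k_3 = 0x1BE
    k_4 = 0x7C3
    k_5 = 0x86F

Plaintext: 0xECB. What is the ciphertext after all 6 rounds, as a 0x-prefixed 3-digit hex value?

s_0 = plaintext = 0xECB
s_1 = Round(s_0, k_0) = 0xE2E
s_2 = Round(s_1, k_1) = 0x681
s_3 = Round(s_2, k_2) = 0xBA5
s_4 = Round(s_3, k_3) = 0xA23
s_5 = Round(s_4, k_4) = 0xDBD
s_6 = Round(s_5, k_5) = 0xF23

0xF23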